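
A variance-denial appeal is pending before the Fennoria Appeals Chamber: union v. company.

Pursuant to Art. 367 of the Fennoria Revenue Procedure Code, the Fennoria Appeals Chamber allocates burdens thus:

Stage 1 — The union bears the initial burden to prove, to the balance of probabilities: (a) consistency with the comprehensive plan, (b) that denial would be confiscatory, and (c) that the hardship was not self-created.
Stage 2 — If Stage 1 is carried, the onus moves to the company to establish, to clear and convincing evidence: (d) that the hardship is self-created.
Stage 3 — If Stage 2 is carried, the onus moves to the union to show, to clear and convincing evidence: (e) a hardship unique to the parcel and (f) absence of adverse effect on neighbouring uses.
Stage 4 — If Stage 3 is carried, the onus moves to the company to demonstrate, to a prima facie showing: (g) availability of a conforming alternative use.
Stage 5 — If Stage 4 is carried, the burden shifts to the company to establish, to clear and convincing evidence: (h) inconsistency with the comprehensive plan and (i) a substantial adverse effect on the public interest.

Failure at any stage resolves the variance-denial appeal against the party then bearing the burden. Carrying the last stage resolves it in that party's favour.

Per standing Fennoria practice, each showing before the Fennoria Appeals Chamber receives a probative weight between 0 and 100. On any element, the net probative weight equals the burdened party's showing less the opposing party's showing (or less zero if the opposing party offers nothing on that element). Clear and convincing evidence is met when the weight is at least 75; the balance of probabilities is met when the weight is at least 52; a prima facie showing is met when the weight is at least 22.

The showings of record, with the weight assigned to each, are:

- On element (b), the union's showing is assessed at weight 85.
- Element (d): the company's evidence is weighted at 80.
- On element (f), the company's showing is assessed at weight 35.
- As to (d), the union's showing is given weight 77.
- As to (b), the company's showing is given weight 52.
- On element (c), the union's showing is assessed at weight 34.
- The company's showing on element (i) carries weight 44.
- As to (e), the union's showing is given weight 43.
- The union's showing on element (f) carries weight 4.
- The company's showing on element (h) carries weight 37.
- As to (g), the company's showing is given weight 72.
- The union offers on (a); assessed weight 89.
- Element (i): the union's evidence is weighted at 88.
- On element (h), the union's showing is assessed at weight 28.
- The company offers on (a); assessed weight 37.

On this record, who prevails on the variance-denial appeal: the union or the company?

Stage 1 — burden on union; standard: the balance of probabilities (weight is at least 52).
    (a): 89 − 37 = 52 ≥ 52 [met]
    (b): 85 − 52 = 33 < 52 [not met]
    (c): 34 < 52 [not met]
  Stage 1 not carried; the union fails its burden.
So the company prevails.

company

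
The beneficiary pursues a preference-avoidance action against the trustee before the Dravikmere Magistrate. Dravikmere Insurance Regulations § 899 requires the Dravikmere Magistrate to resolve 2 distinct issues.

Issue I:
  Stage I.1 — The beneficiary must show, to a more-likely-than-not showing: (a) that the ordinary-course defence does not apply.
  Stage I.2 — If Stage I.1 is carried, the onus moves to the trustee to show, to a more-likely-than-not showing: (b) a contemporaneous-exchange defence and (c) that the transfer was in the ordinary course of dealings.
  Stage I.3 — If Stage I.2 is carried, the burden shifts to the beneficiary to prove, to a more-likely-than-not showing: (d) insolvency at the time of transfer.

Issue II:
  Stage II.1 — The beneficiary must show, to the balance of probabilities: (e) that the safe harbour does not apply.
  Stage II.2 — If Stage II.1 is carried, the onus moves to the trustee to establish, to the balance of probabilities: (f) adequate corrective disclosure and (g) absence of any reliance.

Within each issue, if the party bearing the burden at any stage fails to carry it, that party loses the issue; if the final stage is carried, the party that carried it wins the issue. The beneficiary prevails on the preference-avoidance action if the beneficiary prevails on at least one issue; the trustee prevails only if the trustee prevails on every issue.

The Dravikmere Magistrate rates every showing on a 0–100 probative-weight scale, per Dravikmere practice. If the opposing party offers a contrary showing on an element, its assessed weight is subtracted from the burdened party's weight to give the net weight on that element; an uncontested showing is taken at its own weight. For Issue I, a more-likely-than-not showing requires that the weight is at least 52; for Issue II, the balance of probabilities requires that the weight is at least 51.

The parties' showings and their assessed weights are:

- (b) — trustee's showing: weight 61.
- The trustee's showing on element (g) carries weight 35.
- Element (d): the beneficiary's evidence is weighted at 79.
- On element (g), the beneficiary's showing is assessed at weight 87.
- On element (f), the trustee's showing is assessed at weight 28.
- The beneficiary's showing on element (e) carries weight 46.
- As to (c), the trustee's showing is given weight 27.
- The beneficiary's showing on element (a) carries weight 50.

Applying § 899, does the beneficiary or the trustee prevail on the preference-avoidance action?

— Issue I —
At Stage I.1 the beneficiary must meet a more-likely-than-not showing (weight is at least 52): on (a) the weight is 50, < 52, so (a) does not meet the standard.
  Not every element is met, so the beneficiary fails to carry Stage I.1.
The analysis ends at Stage I.1; the trustee prevails on this issue.
— Issue II —
At Stage II.1 the beneficiary must meet the balance of probabilities (weight is at least 51): on (e) the weight is 46, which does not reach 51, so (e) does not meet the standard.
  The beneficiary does not carry Stage II.1.
The trustee prevails on this issue.
Per-issue: Issue I → trustee; Issue II → trustee. The beneficiary must prevail on at least one issue; overall, the trustee prevails.

trustee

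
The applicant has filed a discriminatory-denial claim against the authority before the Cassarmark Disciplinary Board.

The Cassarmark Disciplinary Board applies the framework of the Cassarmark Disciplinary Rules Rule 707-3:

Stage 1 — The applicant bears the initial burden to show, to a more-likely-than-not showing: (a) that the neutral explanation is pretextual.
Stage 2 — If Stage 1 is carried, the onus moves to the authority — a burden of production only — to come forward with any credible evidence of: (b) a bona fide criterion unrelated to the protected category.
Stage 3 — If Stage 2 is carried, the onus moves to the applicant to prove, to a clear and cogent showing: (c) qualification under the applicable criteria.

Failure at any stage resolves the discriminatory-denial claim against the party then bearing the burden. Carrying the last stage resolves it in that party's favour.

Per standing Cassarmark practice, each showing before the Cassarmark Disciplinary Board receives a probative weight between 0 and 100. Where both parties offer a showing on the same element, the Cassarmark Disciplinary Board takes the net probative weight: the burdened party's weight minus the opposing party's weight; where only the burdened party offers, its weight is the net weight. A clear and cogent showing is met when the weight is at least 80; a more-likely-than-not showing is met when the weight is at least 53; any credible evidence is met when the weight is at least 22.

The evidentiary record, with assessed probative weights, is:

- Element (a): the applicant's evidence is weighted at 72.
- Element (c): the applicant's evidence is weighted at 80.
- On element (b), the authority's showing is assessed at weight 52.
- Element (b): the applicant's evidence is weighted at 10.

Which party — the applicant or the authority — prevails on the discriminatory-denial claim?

applicant

Stage 1 — burden on applicant; standard: a more-likely-than-not showing (weight is at least 53).
    (a): 72 ≥ 53 [met]
  Stage 1 carried; the burden shifts to the authority.
Stage 2 — burden on authority; standard: any credible evidence (weight is at least 22).
    (b): 52 − 10 = 42 ≥ 22 [met]
  All elements met. The burden passes to the applicant.
Stage 3 — burden on applicant; standard: a clear and cogent showing (weight is at least 80).
    (c): 80 ≥ 80 [met]
  All elements met at the final stage.
With every stage satisfied, the applicant prevails.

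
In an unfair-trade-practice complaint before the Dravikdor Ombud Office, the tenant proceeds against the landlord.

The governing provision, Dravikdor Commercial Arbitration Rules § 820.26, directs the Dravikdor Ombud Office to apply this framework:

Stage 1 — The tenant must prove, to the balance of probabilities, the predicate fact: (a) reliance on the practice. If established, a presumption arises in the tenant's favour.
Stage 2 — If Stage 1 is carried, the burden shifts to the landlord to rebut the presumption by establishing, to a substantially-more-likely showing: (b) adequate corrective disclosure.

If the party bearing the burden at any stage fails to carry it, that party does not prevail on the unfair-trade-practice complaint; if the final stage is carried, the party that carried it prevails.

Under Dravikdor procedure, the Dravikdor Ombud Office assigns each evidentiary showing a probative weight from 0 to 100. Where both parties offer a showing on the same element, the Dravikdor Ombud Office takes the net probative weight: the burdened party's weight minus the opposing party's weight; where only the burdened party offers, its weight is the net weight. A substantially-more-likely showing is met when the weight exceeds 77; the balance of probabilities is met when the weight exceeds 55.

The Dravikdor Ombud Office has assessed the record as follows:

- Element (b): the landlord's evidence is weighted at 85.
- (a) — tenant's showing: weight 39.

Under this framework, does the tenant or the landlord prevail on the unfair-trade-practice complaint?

landlord

Stage 1 (tenant, the balance of probabilities, weight exceeds 55): (a) 39 ≤ 55 — fails.
  Stage 1 not carried; the tenant fails its burden.
The landlord prevails.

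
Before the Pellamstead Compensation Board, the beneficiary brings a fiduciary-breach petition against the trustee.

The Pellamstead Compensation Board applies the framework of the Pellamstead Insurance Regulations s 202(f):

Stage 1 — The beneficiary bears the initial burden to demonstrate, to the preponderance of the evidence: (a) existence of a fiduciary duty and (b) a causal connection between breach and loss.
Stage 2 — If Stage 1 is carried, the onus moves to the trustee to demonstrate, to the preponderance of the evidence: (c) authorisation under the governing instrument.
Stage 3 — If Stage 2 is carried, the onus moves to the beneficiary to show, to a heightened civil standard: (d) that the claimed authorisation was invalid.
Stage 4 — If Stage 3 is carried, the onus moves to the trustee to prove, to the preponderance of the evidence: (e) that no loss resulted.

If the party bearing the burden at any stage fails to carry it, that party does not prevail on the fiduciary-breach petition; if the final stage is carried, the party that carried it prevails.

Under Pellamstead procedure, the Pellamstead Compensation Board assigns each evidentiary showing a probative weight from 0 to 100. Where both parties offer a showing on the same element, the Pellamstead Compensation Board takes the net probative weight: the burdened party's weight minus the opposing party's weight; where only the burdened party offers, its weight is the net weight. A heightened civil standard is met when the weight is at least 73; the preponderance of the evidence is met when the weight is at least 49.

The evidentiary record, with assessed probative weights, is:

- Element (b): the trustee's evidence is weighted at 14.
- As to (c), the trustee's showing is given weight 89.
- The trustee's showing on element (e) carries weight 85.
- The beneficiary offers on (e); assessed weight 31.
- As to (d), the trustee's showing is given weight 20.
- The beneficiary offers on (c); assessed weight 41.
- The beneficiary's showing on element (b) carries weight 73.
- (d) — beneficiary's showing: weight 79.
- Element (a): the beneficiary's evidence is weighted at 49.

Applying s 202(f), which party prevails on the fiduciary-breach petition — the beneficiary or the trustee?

beneficiary

Stage 1 — burden on beneficiary; standard: the preponderance of the evidence (weight is at least 49).
    (a): 49 ≥ 49 [met]
    (b): 73 − 14 = 59 ≥ 49 [met]
  Stage 1 is satisfied; the onus moves to the trustee.
Stage 2 — burden on trustee; standard: the preponderance of the evidence (weight is at least 49).
    (c): 89 − 41 = 48 < 49 [not met]
  The trustee does not carry Stage 2.
The beneficiary prevails.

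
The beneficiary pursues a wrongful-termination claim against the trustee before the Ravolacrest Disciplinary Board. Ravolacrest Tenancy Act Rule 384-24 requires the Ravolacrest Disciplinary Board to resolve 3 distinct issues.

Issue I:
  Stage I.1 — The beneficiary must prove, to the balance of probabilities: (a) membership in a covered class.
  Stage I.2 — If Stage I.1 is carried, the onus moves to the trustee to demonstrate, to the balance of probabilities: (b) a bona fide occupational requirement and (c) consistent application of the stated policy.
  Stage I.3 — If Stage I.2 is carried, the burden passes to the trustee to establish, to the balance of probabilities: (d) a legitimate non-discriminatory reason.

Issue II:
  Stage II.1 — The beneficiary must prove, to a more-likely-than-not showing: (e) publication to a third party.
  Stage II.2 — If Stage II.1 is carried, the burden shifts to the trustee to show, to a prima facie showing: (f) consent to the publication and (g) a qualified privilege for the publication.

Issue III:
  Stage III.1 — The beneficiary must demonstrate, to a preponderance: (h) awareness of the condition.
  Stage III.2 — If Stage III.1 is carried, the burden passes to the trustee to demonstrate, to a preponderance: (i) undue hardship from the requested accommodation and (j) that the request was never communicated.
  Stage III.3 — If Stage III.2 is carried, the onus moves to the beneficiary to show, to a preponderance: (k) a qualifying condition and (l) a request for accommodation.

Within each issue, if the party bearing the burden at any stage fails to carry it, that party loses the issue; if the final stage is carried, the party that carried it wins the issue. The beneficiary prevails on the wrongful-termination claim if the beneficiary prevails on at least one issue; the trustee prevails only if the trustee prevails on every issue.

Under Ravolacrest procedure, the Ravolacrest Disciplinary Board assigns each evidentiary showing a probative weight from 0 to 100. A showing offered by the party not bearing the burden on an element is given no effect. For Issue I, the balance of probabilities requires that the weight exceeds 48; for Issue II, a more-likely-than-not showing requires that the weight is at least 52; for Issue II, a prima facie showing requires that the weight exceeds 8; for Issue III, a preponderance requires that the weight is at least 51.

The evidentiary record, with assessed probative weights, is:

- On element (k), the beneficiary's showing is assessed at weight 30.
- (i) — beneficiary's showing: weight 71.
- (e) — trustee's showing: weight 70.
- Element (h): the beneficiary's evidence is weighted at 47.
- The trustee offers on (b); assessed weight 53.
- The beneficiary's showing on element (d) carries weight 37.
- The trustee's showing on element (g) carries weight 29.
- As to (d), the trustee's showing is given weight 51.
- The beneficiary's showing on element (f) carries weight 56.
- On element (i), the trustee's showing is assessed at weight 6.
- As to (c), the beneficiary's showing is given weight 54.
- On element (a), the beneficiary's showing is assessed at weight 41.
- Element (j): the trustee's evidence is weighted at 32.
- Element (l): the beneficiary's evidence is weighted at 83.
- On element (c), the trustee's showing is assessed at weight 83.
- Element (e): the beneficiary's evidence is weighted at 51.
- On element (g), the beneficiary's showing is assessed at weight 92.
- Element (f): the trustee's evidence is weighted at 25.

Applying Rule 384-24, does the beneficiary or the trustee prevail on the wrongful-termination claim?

trustee

— Issue I —
Stage I.1 (beneficiary, the balance of probabilities, weight exceeds 48): (a) 41 ≤ 48 — fails.
  Not every element is met, so the beneficiary fails to carry Stage I.1.
The trustee prevails on this issue.
— Issue II —
Stage II.1 (beneficiary, a more-likely-than-not showing, weight is at least 52): (e) 51 (trustee's 70 disregarded) < 52 — fails.
  Stage II.1 not carried; the beneficiary fails its burden.
So the trustee prevails on this issue.
— Issue III —
At Stage III.1 the beneficiary must meet a preponderance (weight is at least 51): on (h) the weight is 47, which does not reach 51, so (h) does not meet the standard.
  Not every element is met, so the beneficiary fails to carry Stage III.1.
The analysis ends at Stage III.1; the trustee prevails on this issue.
Per-issue: Issue I → trustee; Issue II → trustee; Issue III → trustee. The beneficiary must prevail on at least one issue; overall, the trustee prevails.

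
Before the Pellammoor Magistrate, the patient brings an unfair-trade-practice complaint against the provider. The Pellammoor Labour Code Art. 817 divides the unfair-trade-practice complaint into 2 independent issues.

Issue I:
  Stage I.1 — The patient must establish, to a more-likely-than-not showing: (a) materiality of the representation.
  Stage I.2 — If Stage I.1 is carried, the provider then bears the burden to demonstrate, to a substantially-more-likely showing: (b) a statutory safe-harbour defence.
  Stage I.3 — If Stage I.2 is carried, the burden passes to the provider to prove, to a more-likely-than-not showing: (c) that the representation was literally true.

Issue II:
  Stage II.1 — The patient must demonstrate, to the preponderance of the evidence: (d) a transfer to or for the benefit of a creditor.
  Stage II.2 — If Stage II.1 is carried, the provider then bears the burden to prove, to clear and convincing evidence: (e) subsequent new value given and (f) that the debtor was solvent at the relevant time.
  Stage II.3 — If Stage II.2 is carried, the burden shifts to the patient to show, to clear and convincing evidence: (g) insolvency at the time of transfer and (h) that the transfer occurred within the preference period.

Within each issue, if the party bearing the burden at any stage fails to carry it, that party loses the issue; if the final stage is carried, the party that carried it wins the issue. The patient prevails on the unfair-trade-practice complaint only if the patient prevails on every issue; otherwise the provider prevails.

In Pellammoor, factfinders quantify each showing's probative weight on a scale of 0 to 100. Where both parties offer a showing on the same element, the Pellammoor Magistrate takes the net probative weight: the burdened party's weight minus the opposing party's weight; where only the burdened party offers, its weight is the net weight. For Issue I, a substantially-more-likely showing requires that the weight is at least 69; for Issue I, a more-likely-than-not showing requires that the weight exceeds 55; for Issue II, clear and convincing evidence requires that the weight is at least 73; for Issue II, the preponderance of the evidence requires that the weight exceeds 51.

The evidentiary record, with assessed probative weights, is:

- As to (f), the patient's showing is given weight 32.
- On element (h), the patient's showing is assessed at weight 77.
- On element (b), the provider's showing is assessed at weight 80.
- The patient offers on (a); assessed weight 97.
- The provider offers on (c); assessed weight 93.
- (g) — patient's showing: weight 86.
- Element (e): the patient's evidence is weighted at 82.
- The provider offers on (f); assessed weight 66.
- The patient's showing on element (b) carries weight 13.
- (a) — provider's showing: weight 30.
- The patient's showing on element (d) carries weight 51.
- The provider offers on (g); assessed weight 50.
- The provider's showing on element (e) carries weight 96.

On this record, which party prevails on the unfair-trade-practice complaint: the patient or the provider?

provider

— Issue I —
Stage I.1 (patient, a more-likely-than-not showing, weight exceeds 55): (a) net 97−30=67 > 55 — meets.
  All elements met. The burden passes to the provider.
Stage I.2 (provider, a substantially-more-likely showing, weight is at least 69): (b) net 80−13=67 < 69 — fails.
  Not every element is met, so the provider fails to carry Stage I.2.
The patient prevails on this issue.
— Issue II —
Stage II.1 — burden on patient; standard: the preponderance of the evidence (weight exceeds 51).
    (d): 51 ≤ 51 [not met]
  Not every element is met, so the patient fails to carry Stage II.1.
The analysis ends at Stage II.1; the provider prevails on this issue.
Per-issue: Issue I → patient; Issue II → provider. The patient must prevail on every issue; overall, the provider prevails.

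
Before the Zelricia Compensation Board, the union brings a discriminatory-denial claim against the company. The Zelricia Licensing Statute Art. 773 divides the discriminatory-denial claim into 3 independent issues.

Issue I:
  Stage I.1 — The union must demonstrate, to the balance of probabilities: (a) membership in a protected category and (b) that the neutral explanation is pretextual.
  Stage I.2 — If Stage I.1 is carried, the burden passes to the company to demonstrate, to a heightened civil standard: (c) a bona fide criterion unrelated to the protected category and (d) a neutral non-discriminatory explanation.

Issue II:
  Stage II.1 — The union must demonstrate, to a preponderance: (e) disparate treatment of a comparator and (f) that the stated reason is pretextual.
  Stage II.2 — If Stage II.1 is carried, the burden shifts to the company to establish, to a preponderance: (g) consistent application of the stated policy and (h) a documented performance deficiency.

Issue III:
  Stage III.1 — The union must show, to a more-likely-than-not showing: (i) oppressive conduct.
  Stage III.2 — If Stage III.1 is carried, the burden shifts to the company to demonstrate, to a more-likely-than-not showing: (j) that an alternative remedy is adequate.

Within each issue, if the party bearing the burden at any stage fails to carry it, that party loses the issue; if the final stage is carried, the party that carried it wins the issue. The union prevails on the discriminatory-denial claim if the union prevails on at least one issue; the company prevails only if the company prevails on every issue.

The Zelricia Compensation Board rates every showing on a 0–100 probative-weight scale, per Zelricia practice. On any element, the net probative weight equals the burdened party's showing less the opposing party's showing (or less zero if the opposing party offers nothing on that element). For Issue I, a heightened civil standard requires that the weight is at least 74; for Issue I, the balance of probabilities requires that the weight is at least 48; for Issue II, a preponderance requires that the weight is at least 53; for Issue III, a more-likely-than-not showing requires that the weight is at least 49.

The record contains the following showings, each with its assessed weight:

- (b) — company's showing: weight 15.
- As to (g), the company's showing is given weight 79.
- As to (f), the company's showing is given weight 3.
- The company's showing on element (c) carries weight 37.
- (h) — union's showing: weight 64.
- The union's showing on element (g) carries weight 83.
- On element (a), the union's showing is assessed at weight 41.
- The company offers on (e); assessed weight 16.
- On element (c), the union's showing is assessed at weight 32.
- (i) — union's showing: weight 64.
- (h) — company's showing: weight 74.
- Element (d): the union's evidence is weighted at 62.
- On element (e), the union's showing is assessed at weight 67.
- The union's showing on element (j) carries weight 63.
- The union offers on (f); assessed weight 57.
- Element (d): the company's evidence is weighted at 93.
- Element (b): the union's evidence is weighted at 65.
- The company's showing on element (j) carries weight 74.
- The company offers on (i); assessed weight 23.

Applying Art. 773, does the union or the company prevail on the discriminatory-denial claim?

company

— Issue I —
Stage I.1 — burden on union; standard: the balance of probabilities (weight is at least 48).
    (a): 41 < 48 [not met]
    (b): 65 − 15 = 50 ≥ 48 [met]
  Not every element is met, so the union fails to carry Stage I.1.
The analysis ends at Stage I.1; the company prevails on this issue.
— Issue II —
Stage II.1 (union, a preponderance, weight is at least 53): (e) net 67−16=51 < 53 — fails; (f) net 57−3=54 ≥ 53 — meets.
  The union does not carry Stage II.1.
So the company prevails on this issue.
— Issue III —
At Stage III.1 the union must meet a more-likely-than-not showing (weight is at least 49): on (i) the weight is 64 less the opposing 23 gives net 41, < 49, so (i) does not meet the standard.
  Not every element is met, so the union fails to carry Stage III.1.
The company prevails on this issue.
Per-issue: Issue I → company; Issue II → company; Issue III → company. The union must prevail on at least one issue; overall, the company prevails.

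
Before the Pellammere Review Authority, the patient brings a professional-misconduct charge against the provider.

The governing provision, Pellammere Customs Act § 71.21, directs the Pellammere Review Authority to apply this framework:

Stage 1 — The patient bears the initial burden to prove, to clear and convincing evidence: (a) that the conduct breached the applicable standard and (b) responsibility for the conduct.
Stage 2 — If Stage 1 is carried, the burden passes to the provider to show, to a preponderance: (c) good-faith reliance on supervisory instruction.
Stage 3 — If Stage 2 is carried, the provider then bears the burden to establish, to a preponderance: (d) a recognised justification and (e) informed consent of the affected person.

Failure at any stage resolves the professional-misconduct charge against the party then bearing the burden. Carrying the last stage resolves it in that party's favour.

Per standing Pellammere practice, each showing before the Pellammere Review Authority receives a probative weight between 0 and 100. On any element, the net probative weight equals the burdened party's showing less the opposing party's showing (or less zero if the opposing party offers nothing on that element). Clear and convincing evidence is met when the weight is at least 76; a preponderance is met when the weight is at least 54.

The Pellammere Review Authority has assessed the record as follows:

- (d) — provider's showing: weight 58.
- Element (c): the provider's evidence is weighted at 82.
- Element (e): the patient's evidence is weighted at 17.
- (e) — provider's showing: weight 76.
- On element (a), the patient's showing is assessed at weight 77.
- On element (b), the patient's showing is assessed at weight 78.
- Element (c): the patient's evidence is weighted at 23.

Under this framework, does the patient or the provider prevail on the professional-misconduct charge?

provider

Stage 1 — burden on patient; standard: clear and convincing evidence (weight is at least 76).
    (a): 77 ≥ 76 [met]
    (b): 78 ≥ 76 [met]
  The patient carries Stage 1; the provider now bears the burden.
Stage 2 — burden on provider; standard: a preponderance (weight is at least 54).
    (c): 82 − 23 = 59 ≥ 54 [met]
  Stage 2 is satisfied; the provider continues to bear the burden.
Stage 3 — burden on provider; standard: a preponderance (weight is at least 54).
    (d): 58 ≥ 54 [met]
    (e): 76 − 17 = 59 ≥ 54 [met]
  The provider carries the last stage.
Every stage carried; the provider prevails.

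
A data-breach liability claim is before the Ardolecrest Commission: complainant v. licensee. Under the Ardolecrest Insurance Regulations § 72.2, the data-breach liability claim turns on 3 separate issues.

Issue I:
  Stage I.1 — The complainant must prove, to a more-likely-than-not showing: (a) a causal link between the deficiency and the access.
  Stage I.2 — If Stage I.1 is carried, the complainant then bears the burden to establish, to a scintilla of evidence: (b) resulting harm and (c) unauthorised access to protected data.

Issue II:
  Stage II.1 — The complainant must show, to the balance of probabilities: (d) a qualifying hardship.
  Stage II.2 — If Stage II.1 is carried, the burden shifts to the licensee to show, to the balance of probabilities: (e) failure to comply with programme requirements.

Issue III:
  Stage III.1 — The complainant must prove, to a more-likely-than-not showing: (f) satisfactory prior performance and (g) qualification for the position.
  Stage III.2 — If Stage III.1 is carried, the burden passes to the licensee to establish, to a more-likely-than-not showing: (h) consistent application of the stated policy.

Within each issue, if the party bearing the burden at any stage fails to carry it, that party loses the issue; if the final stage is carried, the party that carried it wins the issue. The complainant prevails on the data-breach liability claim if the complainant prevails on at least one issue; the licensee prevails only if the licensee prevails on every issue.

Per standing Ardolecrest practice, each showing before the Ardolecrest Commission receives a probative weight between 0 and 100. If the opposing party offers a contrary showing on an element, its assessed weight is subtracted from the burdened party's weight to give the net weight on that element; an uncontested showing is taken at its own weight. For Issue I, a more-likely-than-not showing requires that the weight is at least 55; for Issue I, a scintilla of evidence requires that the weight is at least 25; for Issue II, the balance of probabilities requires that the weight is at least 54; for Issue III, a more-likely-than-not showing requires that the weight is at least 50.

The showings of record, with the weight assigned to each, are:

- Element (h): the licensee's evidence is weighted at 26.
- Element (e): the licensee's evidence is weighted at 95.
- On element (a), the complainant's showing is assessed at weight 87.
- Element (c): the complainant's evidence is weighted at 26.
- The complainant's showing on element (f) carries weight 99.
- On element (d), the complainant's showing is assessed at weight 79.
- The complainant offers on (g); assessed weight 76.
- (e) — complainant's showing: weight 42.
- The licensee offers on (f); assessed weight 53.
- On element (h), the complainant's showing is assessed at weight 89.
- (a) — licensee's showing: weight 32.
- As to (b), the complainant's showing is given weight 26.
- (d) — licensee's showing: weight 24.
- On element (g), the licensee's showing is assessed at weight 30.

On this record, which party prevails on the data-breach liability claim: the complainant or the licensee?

complainant

— Issue I —
Stage I.1 — burden on complainant; standard: a more-likely-than-not showing (weight is at least 55).
    (a): 87 − 32 = 55 ≥ 55 [met]
  Stage I.1 is satisfied; the complainant continues to bear the burden.
Stage I.2 — burden on complainant; standard: a scintilla of evidence (weight is at least 25).
    (b): 26 ≥ 25 [met]
    (c): 26 ≥ 25 [met]
  Stage I.2 carried; the final stage is satisfied.
Every stage carried; the complainant prevails on this issue.
— Issue II —
Stage II.1 (complainant, the balance of probabilities, weight is at least 54): (d) net 79−24=55 ≥ 54 — meets.
  The complainant carries Stage II.1; the licensee now bears the burden.
Stage II.2 (licensee, the balance of probabilities, weight is at least 54): (e) net 95−42=53 < 54 — fails.
  Not every element is met, so the licensee fails to carry Stage II.2.
So the complainant prevails on this issue.
— Issue III —
Stage III.1 — burden on complainant; standard: a more-likely-than-not showing (weight is at least 50).
    (f): 99 − 53 = 46 < 50 [not met]
    (g): 76 − 30 = 46 < 50 [not met]
  Stage III.1 not carried; the complainant fails its burden.
The licensee prevails on this issue.
Per-issue: Issue I → complainant; Issue II → complainant; Issue III → licensee. The complainant must prevail on at least one issue; overall, the complainant prevails.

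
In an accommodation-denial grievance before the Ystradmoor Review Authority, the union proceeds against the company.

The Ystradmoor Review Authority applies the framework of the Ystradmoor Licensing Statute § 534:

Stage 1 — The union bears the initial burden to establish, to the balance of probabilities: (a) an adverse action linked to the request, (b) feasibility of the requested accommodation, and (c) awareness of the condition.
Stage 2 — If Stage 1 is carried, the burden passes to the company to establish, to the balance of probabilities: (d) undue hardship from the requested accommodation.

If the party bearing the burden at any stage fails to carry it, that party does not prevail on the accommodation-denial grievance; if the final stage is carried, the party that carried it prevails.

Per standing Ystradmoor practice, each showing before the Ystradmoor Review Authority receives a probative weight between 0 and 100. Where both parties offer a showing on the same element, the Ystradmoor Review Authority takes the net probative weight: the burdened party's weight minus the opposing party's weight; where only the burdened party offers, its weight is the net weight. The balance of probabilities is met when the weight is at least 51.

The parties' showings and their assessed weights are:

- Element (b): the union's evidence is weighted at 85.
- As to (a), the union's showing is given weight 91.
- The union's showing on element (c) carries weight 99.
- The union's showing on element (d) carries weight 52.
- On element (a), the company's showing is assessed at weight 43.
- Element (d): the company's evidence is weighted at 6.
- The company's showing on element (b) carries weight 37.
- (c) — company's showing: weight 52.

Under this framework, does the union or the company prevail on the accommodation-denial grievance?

Stage 1 — burden on union; standard: the balance of probabilities (weight is at least 51).
    (a): 91 − 43 = 48 < 51 [not met]
    (b): 85 − 37 = 48 < 51 [not met]
    (c): 99 − 52 = 47 < 51 [not met]
  The union does not carry Stage 1.
So the company prevails.

company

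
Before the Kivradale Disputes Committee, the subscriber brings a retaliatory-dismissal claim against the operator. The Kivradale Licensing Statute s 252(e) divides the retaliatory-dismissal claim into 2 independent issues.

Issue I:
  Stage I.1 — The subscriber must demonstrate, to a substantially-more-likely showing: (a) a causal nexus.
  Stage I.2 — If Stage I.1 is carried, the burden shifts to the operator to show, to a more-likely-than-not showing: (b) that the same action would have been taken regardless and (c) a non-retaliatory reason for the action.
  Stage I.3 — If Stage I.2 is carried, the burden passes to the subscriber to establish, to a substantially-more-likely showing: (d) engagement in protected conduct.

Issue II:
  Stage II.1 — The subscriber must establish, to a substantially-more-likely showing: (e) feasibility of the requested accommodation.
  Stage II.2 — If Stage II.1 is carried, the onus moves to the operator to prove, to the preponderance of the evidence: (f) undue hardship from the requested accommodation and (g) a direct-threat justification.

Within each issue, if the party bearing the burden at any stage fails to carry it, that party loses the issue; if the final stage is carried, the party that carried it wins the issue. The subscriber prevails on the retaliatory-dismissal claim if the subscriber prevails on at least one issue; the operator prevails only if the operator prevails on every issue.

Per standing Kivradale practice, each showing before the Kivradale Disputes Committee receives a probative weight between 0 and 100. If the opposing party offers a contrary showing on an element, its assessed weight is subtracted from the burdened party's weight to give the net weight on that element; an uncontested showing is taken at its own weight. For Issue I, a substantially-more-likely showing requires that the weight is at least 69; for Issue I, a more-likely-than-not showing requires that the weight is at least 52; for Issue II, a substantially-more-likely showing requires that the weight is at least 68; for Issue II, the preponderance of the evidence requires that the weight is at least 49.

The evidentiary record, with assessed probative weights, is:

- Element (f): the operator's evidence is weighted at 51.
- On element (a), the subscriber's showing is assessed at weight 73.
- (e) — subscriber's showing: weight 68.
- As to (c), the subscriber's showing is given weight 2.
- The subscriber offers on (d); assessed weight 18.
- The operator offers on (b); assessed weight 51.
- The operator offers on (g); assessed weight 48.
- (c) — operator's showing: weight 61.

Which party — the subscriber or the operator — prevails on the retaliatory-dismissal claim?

subscriber

— Issue I —
At Stage I.1 the subscriber must meet a substantially-more-likely showing (weight is at least 69): on (a) the weight is 73, ≥ 69, so (a) meets the standard.
  All elements met. The burden passes to the operator.
At Stage I.2 the operator must meet a more-likely-than-not showing (weight is at least 52): on (b) the weight is 51, which does not reach 52, so (b) does not meet the standard; on (c) the weight is 61 less the opposing 2 gives net 59, ≥ 52, so (c) meets the standard.
  Not every element is met, so the operator fails to carry Stage I.2.
The analysis ends at Stage I.2; the subscriber prevails on this issue.
— Issue II —
Stage II.1 — burden on subscriber; standard: a substantially-more-likely showing (weight is at least 68).
    (e): 68 ≥ 68 [met]
  Stage II.1 is satisfied; the onus moves to the operator.
Stage II.2 — burden on operator; standard: the preponderance of the evidence (weight is at least 49).
    (f): 51 ≥ 49 [met]
    (g): 48 < 49 [not met]
  Stage II.2 not carried; the operator fails its burden.
The subscriber prevails on this issue.
Per-issue: Issue I → subscriber; Issue II → subscriber. The subscriber must prevail on at least one issue; overall, the subscriber prevails.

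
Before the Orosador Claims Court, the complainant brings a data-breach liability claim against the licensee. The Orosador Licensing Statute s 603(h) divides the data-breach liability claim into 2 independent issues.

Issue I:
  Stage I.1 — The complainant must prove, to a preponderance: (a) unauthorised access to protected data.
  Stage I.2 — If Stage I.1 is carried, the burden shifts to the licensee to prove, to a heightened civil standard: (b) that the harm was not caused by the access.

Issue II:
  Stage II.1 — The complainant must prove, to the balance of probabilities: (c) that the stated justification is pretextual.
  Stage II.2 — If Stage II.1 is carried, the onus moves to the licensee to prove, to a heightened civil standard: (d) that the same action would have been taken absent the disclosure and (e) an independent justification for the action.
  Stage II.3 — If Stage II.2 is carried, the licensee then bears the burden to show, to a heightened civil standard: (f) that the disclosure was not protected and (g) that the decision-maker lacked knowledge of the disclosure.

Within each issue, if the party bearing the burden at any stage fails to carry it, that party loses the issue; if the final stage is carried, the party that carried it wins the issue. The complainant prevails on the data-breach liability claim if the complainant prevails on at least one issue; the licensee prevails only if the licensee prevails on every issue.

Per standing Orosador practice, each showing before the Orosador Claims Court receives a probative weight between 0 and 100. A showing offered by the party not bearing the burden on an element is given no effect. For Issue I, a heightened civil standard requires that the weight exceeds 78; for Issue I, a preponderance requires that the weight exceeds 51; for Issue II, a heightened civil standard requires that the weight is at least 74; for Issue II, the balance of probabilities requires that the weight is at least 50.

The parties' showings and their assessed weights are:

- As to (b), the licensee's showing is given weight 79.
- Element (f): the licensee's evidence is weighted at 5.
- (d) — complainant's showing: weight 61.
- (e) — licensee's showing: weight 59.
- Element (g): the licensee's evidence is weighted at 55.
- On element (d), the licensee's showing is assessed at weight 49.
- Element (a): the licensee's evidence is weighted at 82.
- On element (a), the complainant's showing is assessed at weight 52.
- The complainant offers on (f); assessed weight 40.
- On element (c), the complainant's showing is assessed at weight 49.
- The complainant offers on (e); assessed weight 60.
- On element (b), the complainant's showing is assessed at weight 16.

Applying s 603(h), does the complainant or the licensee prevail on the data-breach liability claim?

— Issue I —
Stage I.1 — burden on complainant; standard: a preponderance (weight exceeds 51).
    (a): 52 (licensee's 82 disregarded) > 51 [met]
  All elements met. The burden passes to the licensee.
Stage I.2 — burden on licensee; standard: a heightened civil standard (weight exceeds 78).
    (b): 79 (complainant's 16 disregarded) > 78 [met]
  Stage I.2 carried; the final stage is satisfied.
Every stage carried; the licensee prevails on this issue.
— Issue II —
Stage II.1 — burden on complainant; standard: the balance of probabilities (weight is at least 50).
    (c): 49 < 50 [not met]
  Not every element is met, so the complainant fails to carry Stage II.1.
The licensee prevails on this issue.
Per-issue: Issue I → licensee; Issue II → licensee. The complainant must prevail on at least one issue; overall, the licensee prevails.

licensee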